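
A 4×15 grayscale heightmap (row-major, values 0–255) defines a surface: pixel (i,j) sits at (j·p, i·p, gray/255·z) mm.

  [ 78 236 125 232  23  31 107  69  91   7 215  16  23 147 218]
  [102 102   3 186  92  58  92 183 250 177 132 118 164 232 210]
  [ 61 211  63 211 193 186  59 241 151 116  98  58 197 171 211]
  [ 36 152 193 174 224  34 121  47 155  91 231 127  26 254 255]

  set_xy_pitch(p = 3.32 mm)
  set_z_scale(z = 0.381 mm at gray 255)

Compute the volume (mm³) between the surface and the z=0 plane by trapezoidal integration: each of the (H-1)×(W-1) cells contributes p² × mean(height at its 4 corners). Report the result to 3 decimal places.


height_mm = gray/255 × 0.381; cell vol = 3.32² × mean(4 corners)
unit = 3.32² × 0.381 / (4×255) = 0.00411719 mm³ per gray-sum
row 0: Σ corner-gray over 14 cells = 6830  → 28.1204
row 1: Σ corner-gray over 14 cells = 8072  → 33.2340
row 2: Σ corner-gray over 14 cells = 8131  → 33.4769
Σ rows: total corner-gray = 23033  → 94.8313 mm³

94.831


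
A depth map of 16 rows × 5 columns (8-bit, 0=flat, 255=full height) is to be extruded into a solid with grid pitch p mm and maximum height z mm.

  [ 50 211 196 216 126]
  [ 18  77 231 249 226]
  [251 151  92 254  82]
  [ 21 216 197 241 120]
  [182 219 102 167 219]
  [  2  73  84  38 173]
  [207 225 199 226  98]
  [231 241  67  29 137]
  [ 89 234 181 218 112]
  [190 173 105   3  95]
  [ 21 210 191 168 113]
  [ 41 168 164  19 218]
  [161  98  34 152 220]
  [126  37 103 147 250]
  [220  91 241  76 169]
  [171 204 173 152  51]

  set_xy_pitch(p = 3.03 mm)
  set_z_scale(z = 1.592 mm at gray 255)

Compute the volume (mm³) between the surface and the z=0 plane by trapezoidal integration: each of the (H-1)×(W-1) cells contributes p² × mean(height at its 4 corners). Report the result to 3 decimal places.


height_mm = gray/255 × 1.592; cell vol = 3.03² × mean(4 corners)
unit = 3.03² × 1.592 / (4×255) = 0.0143294 mm³ per gray-sum
row 0: Σ corner-gray over 4 cells = 2780  → 39.8357
row 1: Σ corner-gray over 4 cells = 2685  → 38.4745
row 2: Σ corner-gray over 4 cells = 2776  → 39.7784
row 3: Σ corner-gray over 4 cells = 2826  → 40.4949
row 4: Σ corner-gray over 4 cells = 1942  → 27.8277
row 5: Σ corner-gray over 4 cells = 2170  → 31.0948
row 6: Σ corner-gray over 4 cells = 2647  → 37.9299
row 7: Σ corner-gray over 4 cells = 2509  → 35.9525
row 8: Σ corner-gray over 4 cells = 2314  → 33.1582
row 9: Σ corner-gray over 4 cells = 2119  → 30.3640
row 10: Σ corner-gray over 4 cells = 2233  → 31.9976
row 11: Σ corner-gray over 4 cells = 1910  → 27.3692
row 12: Σ corner-gray over 4 cells = 1899  → 27.2115
row 13: Σ corner-gray over 4 cells = 2155  → 30.8799
row 14: Σ corner-gray over 4 cells = 2485  → 35.6086
Σ rows: total corner-gray = 35450  → 507.9774 mm³

507.977


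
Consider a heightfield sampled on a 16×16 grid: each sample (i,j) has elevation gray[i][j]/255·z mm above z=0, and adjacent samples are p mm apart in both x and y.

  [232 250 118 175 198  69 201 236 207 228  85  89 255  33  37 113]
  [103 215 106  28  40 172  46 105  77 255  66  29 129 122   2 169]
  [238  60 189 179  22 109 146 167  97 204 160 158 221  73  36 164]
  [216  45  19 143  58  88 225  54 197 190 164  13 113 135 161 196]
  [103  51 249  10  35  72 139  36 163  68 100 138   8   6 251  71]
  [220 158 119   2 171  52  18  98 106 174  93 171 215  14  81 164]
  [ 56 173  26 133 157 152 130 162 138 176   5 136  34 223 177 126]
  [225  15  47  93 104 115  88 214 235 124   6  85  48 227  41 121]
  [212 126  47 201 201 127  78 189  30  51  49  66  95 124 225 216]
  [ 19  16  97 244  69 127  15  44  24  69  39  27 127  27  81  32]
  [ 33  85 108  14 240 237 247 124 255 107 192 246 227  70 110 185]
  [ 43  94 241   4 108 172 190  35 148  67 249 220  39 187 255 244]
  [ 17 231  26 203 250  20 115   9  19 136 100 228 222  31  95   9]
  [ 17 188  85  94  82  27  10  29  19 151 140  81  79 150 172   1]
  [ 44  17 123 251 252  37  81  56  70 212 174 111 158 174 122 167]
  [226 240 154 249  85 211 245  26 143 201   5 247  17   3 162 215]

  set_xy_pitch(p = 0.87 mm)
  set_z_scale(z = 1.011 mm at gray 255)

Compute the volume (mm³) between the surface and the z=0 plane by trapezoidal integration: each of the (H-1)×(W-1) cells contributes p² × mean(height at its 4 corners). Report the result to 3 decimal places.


height_mm = gray/255 × 1.011; cell vol = 0.87² × mean(4 corners)
unit = 0.87² × 1.011 / (4×255) = 0.000750221 mm³ per gray-sum
row 0: Σ corner-gray over 15 cells = 7763  → 5.8240
row 1: Σ corner-gray over 15 cells = 7100  → 5.3266
row 2: Σ corner-gray over 15 cells = 7666  → 5.7512
row 3: Σ corner-gray over 15 cells = 6448  → 4.8374
row 4: Σ corner-gray over 15 cells = 6154  → 4.6169
row 5: Σ corner-gray over 15 cells = 7154  → 5.3671
row 6: Σ corner-gray over 15 cells = 7056  → 5.2936
row 7: Σ corner-gray over 15 cells = 6876  → 5.1585
row 8: Σ corner-gray over 15 cells = 5709  → 4.2830
row 9: Σ corner-gray over 15 cells = 6805  → 5.1053
row 10: Σ corner-gray over 15 cells = 9047  → 6.7873
row 11: Σ corner-gray over 15 cells = 7701  → 5.7775
row 12: Σ corner-gray over 15 cells = 6028  → 4.5223
row 13: Σ corner-gray over 15 cells = 6519  → 4.8907
row 14: Σ corner-gray over 15 cells = 8304  → 6.2298
Σ rows: total corner-gray = 106330  → 79.7710 mm³

79.771


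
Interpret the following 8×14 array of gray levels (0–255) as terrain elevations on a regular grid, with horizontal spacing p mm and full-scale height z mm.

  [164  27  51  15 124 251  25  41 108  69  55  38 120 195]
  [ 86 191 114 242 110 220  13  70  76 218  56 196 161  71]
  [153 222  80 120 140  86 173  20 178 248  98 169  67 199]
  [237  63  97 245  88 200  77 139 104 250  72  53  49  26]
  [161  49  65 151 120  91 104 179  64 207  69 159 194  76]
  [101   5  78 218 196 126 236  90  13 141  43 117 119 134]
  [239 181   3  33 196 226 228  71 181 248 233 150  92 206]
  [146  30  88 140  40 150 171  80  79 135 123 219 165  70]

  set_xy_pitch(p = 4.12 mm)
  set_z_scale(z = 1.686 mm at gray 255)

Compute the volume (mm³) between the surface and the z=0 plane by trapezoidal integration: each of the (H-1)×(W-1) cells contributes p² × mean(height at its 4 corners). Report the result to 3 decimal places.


height_mm = gray/255 × 1.686; cell vol = 4.12² × mean(4 corners)
unit = 4.12² × 1.686 / (4×255) = 0.0280577 mm³ per gray-sum
row 0: Σ corner-gray over 13 cells = 5698  → 159.8727
row 1: Σ corner-gray over 13 cells = 7045  → 197.6664
row 2: Σ corner-gray over 13 cells = 6691  → 187.7340
row 3: Σ corner-gray over 13 cells = 6278  → 176.1461
row 4: Σ corner-gray over 13 cells = 6140  → 172.2742
row 5: Σ corner-gray over 13 cells = 7128  → 199.9952
row 6: Σ corner-gray over 13 cells = 7185  → 201.5945
Σ rows: total corner-gray = 46165  → 1295.2830 mm³

1295.283


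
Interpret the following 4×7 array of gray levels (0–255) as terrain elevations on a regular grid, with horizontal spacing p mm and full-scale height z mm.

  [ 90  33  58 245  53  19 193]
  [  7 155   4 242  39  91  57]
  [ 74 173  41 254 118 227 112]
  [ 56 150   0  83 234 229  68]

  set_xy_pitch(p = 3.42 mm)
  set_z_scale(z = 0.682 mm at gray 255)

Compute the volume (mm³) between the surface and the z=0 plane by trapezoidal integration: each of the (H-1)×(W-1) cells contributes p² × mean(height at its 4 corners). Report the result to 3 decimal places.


height_mm = gray/255 × 0.682; cell vol = 3.42² × mean(4 corners)
unit = 3.42² × 0.682 / (4×255) = 0.00782053 mm³ per gray-sum
row 0: Σ corner-gray over 6 cells = 2225  → 17.4007
row 1: Σ corner-gray over 6 cells = 2938  → 22.9767
row 2: Σ corner-gray over 6 cells = 3328  → 26.0267
Σ rows: total corner-gray = 8491  → 66.4042 mm³

66.404


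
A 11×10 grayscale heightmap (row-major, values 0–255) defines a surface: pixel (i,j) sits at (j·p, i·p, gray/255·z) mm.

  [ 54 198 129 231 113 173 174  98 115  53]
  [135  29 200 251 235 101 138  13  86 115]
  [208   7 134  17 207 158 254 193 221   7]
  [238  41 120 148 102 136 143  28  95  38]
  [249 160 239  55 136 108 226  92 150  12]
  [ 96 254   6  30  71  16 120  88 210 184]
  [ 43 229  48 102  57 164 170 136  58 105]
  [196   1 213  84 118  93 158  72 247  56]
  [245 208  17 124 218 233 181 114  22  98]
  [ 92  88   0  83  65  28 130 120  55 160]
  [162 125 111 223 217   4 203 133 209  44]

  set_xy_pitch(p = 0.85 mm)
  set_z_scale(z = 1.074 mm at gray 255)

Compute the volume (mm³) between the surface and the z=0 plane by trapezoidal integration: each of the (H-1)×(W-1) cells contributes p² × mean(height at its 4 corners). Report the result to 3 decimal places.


33.773

height_mm = gray/255 × 1.074; cell vol = 0.85² × mean(4 corners)
unit = 0.85² × 1.074 / (4×255) = 0.00076075 mm³ per gray-sum
row 0: Σ corner-gray over 9 cells = 4925  → 3.7467
row 1: Σ corner-gray over 9 cells = 4953  → 3.7680
row 2: Σ corner-gray over 9 cells = 4499  → 3.4226
row 3: Σ corner-gray over 9 cells = 4495  → 3.4196
row 4: Σ corner-gray over 9 cells = 4463  → 3.3952
row 5: Σ corner-gray over 9 cells = 3946  → 3.0019
row 6: Σ corner-gray over 9 cells = 4300  → 3.2712
row 7: Σ corner-gray over 9 cells = 4801  → 3.6524
row 8: Σ corner-gray over 9 cells = 3967  → 3.0179
row 9: Σ corner-gray over 9 cells = 4046  → 3.0780
Σ rows: total corner-gray = 44395  → 33.7735 mm³


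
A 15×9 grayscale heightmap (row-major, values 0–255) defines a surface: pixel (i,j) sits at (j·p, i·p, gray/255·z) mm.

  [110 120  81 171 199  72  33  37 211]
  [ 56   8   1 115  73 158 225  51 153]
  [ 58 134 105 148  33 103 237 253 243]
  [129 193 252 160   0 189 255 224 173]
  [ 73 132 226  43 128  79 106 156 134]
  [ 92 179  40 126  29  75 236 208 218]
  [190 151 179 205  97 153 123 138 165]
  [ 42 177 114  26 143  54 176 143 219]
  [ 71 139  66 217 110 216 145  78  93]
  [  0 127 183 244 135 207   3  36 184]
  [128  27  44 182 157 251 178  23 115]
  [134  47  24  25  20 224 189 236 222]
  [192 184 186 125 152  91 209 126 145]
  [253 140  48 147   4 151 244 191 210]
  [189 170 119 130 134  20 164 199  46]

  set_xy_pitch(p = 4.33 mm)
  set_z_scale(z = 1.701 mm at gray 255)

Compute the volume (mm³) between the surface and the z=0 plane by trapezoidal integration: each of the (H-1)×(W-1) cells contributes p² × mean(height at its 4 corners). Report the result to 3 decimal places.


1863.424

height_mm = gray/255 × 1.701; cell vol = 4.33² × mean(4 corners)
unit = 4.33² × 1.701 / (4×255) = 0.0312665 mm³ per gray-sum
row 0: Σ corner-gray over 8 cells = 3218  → 100.6158
row 1: Σ corner-gray over 8 cells = 3798  → 118.7503
row 2: Σ corner-gray over 8 cells = 5175  → 161.8044
row 3: Σ corner-gray over 8 cells = 4795  → 149.9231
row 4: Σ corner-gray over 8 cells = 4043  → 126.4107
row 5: Σ corner-gray over 8 cells = 4543  → 142.0439
row 6: Σ corner-gray over 8 cells = 4374  → 136.7599
row 7: Σ corner-gray over 8 cells = 4033  → 126.0980
row 8: Σ corner-gray over 8 cells = 4160  → 130.0688
row 9: Σ corner-gray over 8 cells = 4021  → 125.7228
row 10: Σ corner-gray over 8 cells = 3853  → 120.4700
row 11: Σ corner-gray over 8 cells = 4369  → 136.6035
row 12: Σ corner-gray over 8 cells = 4796  → 149.9544
row 13: Σ corner-gray over 8 cells = 4420  → 138.1981
Σ rows: total corner-gray = 59598  → 1863.4237 mm³


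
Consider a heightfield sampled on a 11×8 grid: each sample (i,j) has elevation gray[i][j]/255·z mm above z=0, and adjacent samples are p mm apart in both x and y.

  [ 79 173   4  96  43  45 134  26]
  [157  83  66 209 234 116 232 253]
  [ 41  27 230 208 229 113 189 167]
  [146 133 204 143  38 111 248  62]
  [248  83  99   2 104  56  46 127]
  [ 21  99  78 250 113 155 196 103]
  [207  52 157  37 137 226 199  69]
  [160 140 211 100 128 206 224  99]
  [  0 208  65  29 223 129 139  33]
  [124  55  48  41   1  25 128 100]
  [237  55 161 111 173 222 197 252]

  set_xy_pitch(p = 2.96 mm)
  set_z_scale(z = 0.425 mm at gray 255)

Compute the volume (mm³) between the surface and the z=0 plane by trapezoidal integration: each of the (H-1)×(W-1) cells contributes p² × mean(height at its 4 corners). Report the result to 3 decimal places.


130.197

height_mm = gray/255 × 0.425; cell vol = 2.96² × mean(4 corners)
unit = 2.96² × 0.425 / (4×255) = 0.00365067 mm³ per gray-sum
row 0: Σ corner-gray over 7 cells = 3385  → 12.3575
row 1: Σ corner-gray over 7 cells = 4490  → 16.3915
row 2: Σ corner-gray over 7 cells = 4162  → 15.1941
row 3: Σ corner-gray over 7 cells = 3117  → 11.3791
row 4: Σ corner-gray over 7 cells = 3061  → 11.1747
row 5: Σ corner-gray over 7 cells = 3798  → 13.8652
row 6: Σ corner-gray over 7 cells = 4169  → 15.2196
row 7: Σ corner-gray over 7 cells = 3896  → 14.2230
row 8: Σ corner-gray over 7 cells = 2439  → 8.9040
row 9: Σ corner-gray over 7 cells = 3147  → 11.4886
Σ rows: total corner-gray = 35664  → 130.1974 mm³


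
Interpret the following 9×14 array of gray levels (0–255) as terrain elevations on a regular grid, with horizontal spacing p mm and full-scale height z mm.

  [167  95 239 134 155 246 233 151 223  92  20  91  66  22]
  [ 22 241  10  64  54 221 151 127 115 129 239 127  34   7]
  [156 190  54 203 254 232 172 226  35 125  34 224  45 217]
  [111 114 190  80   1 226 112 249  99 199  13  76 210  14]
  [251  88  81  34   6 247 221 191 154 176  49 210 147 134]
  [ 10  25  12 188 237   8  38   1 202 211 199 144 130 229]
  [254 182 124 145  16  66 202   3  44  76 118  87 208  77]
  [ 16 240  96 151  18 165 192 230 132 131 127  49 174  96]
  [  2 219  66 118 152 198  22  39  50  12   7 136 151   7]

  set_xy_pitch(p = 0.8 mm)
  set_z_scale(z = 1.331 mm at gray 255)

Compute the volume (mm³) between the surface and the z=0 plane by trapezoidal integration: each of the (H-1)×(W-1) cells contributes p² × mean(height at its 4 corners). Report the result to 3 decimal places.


43.942

height_mm = gray/255 × 1.331; cell vol = 0.8² × mean(4 corners)
unit = 0.8² × 1.331 / (4×255) = 0.000835137 mm³ per gray-sum
row 0: Σ corner-gray over 13 cells = 6732  → 5.6221
row 1: Σ corner-gray over 13 cells = 7014  → 5.8577
row 2: Σ corner-gray over 13 cells = 7224  → 6.0330
row 3: Σ corner-gray over 13 cells = 6856  → 5.7257
row 4: Σ corner-gray over 13 cells = 6622  → 5.5303
row 5: Σ corner-gray over 13 cells = 5902  → 4.9290
row 6: Σ corner-gray over 13 cells = 6395  → 5.3407
row 7: Σ corner-gray over 13 cells = 5871  → 4.9031
Σ rows: total corner-gray = 52616  → 43.9416 mm³


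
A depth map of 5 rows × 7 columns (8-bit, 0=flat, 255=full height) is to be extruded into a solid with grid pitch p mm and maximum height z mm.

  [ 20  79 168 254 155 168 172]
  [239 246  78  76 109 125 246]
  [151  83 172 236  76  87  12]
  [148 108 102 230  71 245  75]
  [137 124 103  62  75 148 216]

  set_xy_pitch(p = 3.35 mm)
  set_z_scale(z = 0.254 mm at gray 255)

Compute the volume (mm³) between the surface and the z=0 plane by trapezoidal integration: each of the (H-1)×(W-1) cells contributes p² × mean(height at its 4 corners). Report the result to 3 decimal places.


height_mm = gray/255 × 0.254; cell vol = 3.35² × mean(4 corners)
unit = 3.35² × 0.254 / (4×255) = 0.00279462 mm³ per gray-sum
row 0: Σ corner-gray over 6 cells = 3593  → 10.0411
row 1: Σ corner-gray over 6 cells = 3224  → 9.0099
row 2: Σ corner-gray over 6 cells = 3206  → 8.9596
row 3: Σ corner-gray over 6 cells = 3112  → 8.6969
Σ rows: total corner-gray = 13135  → 36.7074 mm³

36.707


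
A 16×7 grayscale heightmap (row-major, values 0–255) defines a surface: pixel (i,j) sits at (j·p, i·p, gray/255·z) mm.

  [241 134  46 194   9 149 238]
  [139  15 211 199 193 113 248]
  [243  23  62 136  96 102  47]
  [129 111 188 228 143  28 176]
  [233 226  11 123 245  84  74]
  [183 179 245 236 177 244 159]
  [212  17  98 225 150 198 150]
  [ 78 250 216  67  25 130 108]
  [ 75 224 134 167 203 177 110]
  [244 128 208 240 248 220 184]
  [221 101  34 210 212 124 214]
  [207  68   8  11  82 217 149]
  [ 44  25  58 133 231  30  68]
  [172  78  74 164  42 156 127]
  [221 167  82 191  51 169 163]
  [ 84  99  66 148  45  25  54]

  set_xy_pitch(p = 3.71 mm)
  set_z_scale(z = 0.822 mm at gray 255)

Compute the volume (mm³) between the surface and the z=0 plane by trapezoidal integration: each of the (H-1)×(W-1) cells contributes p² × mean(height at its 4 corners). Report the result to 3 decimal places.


height_mm = gray/255 × 0.822; cell vol = 3.71² × mean(4 corners)
unit = 3.71² × 0.822 / (4×255) = 0.0110922 mm³ per gray-sum
row 0: Σ corner-gray over 6 cells = 3392  → 37.6249
row 1: Σ corner-gray over 6 cells = 2977  → 33.0216
row 2: Σ corner-gray over 6 cells = 2829  → 31.3800
row 3: Σ corner-gray over 6 cells = 3386  → 37.5583
row 4: Σ corner-gray over 6 cells = 4189  → 46.4654
row 5: Σ corner-gray over 6 cells = 4242  → 47.0533
row 6: Σ corner-gray over 6 cells = 3300  → 36.6044
row 7: Σ corner-gray over 6 cells = 3557  → 39.4551
row 8: Σ corner-gray over 6 cells = 4511  → 50.0371
row 9: Σ corner-gray over 6 cells = 4313  → 47.8409
row 10: Σ corner-gray over 6 cells = 2925  → 32.4448
row 11: Σ corner-gray over 6 cells = 2194  → 24.3364
row 12: Σ corner-gray over 6 cells = 2393  → 26.5437
row 13: Σ corner-gray over 6 cells = 3031  → 33.6206
row 14: Σ corner-gray over 6 cells = 2608  → 28.9286
Σ rows: total corner-gray = 49847  → 552.9152 mm³

552.915


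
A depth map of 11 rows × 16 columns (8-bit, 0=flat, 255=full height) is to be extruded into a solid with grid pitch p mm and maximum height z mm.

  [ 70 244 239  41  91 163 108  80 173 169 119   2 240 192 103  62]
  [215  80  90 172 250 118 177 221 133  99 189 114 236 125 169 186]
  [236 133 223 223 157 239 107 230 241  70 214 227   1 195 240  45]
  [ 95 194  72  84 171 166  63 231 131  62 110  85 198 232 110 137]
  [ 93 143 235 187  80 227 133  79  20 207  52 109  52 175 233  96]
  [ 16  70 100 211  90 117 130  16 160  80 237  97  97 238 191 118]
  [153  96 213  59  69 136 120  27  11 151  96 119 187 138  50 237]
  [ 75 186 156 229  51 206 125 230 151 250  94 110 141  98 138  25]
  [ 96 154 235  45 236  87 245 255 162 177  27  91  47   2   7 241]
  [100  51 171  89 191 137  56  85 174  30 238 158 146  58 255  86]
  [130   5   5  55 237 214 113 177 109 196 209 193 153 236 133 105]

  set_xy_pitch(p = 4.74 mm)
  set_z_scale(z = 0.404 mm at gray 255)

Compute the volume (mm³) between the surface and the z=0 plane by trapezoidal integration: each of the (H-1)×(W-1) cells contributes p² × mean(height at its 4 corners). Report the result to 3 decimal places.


height_mm = gray/255 × 0.404; cell vol = 4.74² × mean(4 corners)
unit = 4.74² × 0.404 / (4×255) = 0.00889893 mm³ per gray-sum
row 0: Σ corner-gray over 15 cells = 8807  → 78.3729
row 1: Σ corner-gray over 15 cells = 10028  → 89.2385
row 2: Σ corner-gray over 15 cells = 9331  → 83.0359
row 3: Σ corner-gray over 15 cells = 8103  → 72.1080
row 4: Σ corner-gray over 15 cells = 7855  → 69.9011
row 5: Σ corner-gray over 15 cells = 7136  → 63.5028
row 6: Σ corner-gray over 15 cells = 7764  → 69.0913
row 7: Σ corner-gray over 15 cells = 8307  → 73.9234
row 8: Σ corner-gray over 15 cells = 7741  → 68.8866
row 9: Σ corner-gray over 15 cells = 8169  → 72.6954
Σ rows: total corner-gray = 83241  → 740.7560 mm³

740.756


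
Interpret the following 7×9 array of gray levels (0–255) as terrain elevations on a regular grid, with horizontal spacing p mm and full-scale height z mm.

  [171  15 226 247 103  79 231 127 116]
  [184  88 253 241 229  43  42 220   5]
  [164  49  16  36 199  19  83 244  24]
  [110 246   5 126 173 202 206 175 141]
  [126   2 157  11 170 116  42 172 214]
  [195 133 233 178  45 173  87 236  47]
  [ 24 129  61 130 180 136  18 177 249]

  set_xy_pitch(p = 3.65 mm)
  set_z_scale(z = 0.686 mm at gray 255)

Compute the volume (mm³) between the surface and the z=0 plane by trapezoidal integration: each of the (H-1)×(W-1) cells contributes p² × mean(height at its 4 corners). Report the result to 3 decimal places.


226.671

height_mm = gray/255 × 0.686; cell vol = 3.65² × mean(4 corners)
unit = 3.65² × 0.686 / (4×255) = 0.00896003 mm³ per gray-sum
row 0: Σ corner-gray over 8 cells = 4764  → 42.6856
row 1: Σ corner-gray over 8 cells = 3901  → 34.9531
row 2: Σ corner-gray over 8 cells = 3997  → 35.8133
row 3: Σ corner-gray over 8 cells = 4197  → 37.6053
row 4: Σ corner-gray over 8 cells = 4092  → 36.6645
row 5: Σ corner-gray over 8 cells = 4347  → 38.9493
Σ rows: total corner-gray = 25298  → 226.6709 mm³


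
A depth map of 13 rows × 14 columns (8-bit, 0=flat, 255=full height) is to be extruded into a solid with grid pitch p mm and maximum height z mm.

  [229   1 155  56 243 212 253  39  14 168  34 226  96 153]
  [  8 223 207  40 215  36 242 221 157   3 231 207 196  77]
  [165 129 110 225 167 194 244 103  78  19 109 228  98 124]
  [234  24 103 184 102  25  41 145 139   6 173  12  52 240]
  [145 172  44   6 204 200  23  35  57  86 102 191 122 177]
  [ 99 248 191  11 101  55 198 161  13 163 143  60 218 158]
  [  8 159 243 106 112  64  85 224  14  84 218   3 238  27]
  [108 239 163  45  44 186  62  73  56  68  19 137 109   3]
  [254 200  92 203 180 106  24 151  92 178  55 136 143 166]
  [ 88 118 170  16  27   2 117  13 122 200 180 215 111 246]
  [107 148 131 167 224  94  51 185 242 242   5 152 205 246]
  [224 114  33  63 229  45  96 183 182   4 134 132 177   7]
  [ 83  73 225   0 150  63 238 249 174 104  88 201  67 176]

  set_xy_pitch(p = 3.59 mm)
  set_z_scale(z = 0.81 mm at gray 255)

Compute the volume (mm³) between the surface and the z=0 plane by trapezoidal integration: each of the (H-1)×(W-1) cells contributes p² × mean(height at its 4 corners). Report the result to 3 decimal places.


798.806

height_mm = gray/255 × 0.81; cell vol = 3.59² × mean(4 corners)
unit = 3.59² × 0.81 / (4×255) = 0.0102347 mm³ per gray-sum
row 0: Σ corner-gray over 13 cells = 7417  → 75.9105
row 1: Σ corner-gray over 13 cells = 7738  → 79.1959
row 2: Σ corner-gray over 13 cells = 6183  → 63.2810
row 3: Σ corner-gray over 13 cells = 5292  → 54.1619
row 4: Σ corner-gray over 13 cells = 6187  → 63.3219
row 5: Σ corner-gray over 13 cells = 6516  → 66.6891
row 6: Σ corner-gray over 13 cells = 5648  → 57.8054
row 7: Σ corner-gray over 13 cells = 6053  → 61.9504
row 8: Σ corner-gray over 13 cells = 6456  → 66.0750
row 9: Σ corner-gray over 13 cells = 6961  → 71.2435
row 10: Σ corner-gray over 13 cells = 7060  → 72.2568
row 11: Σ corner-gray over 13 cells = 6538  → 66.9143
Σ rows: total corner-gray = 78049  → 798.8056 mm³


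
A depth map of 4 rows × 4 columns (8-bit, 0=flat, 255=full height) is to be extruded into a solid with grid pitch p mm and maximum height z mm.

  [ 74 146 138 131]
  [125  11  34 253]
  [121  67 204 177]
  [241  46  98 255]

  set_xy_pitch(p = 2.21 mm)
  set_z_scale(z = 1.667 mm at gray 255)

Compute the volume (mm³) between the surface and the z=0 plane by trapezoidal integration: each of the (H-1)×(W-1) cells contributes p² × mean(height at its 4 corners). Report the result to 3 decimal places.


height_mm = gray/255 × 1.667; cell vol = 2.21² × mean(4 corners)
unit = 2.21² × 1.667 / (4×255) = 0.00798215 mm³ per gray-sum
row 0: Σ corner-gray over 3 cells = 1241  → 9.9059
row 1: Σ corner-gray over 3 cells = 1308  → 10.4407
row 2: Σ corner-gray over 3 cells = 1624  → 12.9630
Σ rows: total corner-gray = 4173  → 33.3095 mm³

33.310


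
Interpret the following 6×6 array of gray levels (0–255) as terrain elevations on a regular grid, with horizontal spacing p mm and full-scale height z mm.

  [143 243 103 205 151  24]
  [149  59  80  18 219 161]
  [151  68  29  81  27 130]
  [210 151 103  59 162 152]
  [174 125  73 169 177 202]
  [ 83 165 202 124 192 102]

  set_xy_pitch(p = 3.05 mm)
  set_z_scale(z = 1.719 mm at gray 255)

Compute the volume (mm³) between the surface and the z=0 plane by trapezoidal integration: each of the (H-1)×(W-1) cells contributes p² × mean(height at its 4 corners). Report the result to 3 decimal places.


190.951

height_mm = gray/255 × 1.719; cell vol = 3.05² × mean(4 corners)
unit = 3.05² × 1.719 / (4×255) = 0.0156774 mm³ per gray-sum
row 0: Σ corner-gray over 5 cells = 2633  → 41.2787
row 1: Σ corner-gray over 5 cells = 1753  → 27.4826
row 2: Σ corner-gray over 5 cells = 2003  → 31.4019
row 3: Σ corner-gray over 5 cells = 2776  → 43.5206
row 4: Σ corner-gray over 5 cells = 3015  → 47.2675
Σ rows: total corner-gray = 12180  → 190.9513 mm³


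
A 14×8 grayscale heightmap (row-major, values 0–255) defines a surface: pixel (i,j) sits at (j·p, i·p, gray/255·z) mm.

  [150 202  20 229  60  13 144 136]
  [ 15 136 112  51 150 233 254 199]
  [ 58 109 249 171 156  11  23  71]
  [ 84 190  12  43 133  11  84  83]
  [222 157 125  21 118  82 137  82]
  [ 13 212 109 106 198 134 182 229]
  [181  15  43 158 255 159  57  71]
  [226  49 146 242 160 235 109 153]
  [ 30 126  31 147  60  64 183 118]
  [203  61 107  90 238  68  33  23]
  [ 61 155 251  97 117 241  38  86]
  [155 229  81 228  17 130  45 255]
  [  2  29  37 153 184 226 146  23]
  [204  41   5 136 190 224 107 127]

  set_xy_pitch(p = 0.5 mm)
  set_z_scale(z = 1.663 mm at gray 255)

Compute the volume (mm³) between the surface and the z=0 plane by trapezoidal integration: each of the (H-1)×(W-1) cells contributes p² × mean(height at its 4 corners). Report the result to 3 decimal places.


18.114

height_mm = gray/255 × 1.663; cell vol = 0.5² × mean(4 corners)
unit = 0.5² × 1.663 / (4×255) = 0.000407598 mm³ per gray-sum
row 0: Σ corner-gray over 7 cells = 3708  → 1.5114
row 1: Σ corner-gray over 7 cells = 3653  → 1.4890
row 2: Σ corner-gray over 7 cells = 2680  → 1.0924
row 3: Σ corner-gray over 7 cells = 2697  → 1.0993
row 4: Σ corner-gray over 7 cells = 3708  → 1.5114
row 5: Σ corner-gray over 7 cells = 3750  → 1.5285
row 6: Σ corner-gray over 7 cells = 3887  → 1.5843
row 7: Σ corner-gray over 7 cells = 3631  → 1.4800
row 8: Σ corner-gray over 7 cells = 2790  → 1.1372
row 9: Σ corner-gray over 7 cells = 3365  → 1.3716
row 10: Σ corner-gray over 7 cells = 3815  → 1.5550
row 11: Σ corner-gray over 7 cells = 3445  → 1.4042
row 12: Σ corner-gray over 7 cells = 3312  → 1.3500
Σ rows: total corner-gray = 44441  → 18.1141 mm³


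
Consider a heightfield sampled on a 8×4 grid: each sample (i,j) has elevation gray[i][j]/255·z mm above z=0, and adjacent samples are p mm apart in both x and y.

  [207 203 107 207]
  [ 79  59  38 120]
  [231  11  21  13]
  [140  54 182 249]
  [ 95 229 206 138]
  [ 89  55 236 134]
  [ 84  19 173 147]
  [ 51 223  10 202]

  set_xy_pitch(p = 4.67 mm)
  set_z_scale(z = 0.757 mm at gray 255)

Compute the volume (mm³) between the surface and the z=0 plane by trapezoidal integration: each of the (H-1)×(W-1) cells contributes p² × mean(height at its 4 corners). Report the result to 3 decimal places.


160.610

height_mm = gray/255 × 0.757; cell vol = 4.67² × mean(4 corners)
unit = 4.67² × 0.757 / (4×255) = 0.0161856 mm³ per gray-sum
row 0: Σ corner-gray over 3 cells = 1427  → 23.0969
row 1: Σ corner-gray over 3 cells = 701  → 11.3461
row 2: Σ corner-gray over 3 cells = 1169  → 18.9210
row 3: Σ corner-gray over 3 cells = 1964  → 31.7886
row 4: Σ corner-gray over 3 cells = 1908  → 30.8822
row 5: Σ corner-gray over 3 cells = 1420  → 22.9836
row 6: Σ corner-gray over 3 cells = 1334  → 21.5916
Σ rows: total corner-gray = 9923  → 160.6100 mm³


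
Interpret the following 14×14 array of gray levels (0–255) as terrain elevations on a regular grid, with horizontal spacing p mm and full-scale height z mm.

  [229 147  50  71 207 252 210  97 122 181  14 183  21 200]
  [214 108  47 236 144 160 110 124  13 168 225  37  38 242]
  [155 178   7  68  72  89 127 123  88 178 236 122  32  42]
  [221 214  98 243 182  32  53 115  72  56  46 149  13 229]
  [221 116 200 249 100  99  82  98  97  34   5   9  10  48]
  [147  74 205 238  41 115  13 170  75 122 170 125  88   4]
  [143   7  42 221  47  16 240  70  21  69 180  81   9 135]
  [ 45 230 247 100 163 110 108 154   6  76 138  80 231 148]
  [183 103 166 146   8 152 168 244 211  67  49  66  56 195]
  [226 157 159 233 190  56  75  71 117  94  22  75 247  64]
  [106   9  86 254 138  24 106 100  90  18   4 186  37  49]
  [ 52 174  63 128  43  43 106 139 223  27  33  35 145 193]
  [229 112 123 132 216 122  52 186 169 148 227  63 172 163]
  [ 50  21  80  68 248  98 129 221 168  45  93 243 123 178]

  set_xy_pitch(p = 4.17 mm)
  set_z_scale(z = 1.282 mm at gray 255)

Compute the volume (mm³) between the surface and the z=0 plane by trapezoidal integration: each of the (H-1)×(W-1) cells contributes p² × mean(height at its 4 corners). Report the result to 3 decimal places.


1703.524

height_mm = gray/255 × 1.282; cell vol = 4.17² × mean(4 corners)
unit = 4.17² × 1.282 / (4×255) = 0.0218555 mm³ per gray-sum
row 0: Σ corner-gray over 13 cells = 6815  → 148.9450
row 1: Σ corner-gray over 13 cells = 6113  → 133.6024
row 2: Σ corner-gray over 13 cells = 5833  → 127.4829
row 3: Σ corner-gray over 13 cells = 5463  → 119.3964
row 4: Σ corner-gray over 13 cells = 5490  → 119.9865
row 5: Σ corner-gray over 13 cells = 5307  → 115.9869
row 6: Σ corner-gray over 13 cells = 5763  → 125.9530
row 7: Σ corner-gray over 13 cells = 6729  → 147.0654
row 8: Σ corner-gray over 13 cells = 6532  → 142.7599
row 9: Σ corner-gray over 13 cells = 5541  → 121.1011
row 10: Σ corner-gray over 13 cells = 4822  → 105.3870
row 11: Σ corner-gray over 13 cells = 6399  → 139.8531
row 12: Σ corner-gray over 13 cells = 7138  → 156.0043
Σ rows: total corner-gray = 77945  → 1703.5239 mm³


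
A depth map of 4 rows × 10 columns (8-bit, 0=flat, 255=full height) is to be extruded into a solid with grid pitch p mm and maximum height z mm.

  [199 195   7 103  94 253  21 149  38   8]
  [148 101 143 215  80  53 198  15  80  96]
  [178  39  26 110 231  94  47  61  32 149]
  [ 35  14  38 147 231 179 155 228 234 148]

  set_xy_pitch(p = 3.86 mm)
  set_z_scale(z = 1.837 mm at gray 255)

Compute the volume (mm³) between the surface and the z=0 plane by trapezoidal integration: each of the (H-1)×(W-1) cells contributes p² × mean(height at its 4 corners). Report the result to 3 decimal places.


height_mm = gray/255 × 1.837; cell vol = 3.86² × mean(4 corners)
unit = 3.86² × 1.837 / (4×255) = 0.0268339 mm³ per gray-sum
row 0: Σ corner-gray over 9 cells = 3941  → 105.7524
row 1: Σ corner-gray over 9 cells = 3621  → 97.1655
row 2: Σ corner-gray over 9 cells = 4242  → 113.8294
Σ rows: total corner-gray = 11804  → 316.7472 mm³

316.747


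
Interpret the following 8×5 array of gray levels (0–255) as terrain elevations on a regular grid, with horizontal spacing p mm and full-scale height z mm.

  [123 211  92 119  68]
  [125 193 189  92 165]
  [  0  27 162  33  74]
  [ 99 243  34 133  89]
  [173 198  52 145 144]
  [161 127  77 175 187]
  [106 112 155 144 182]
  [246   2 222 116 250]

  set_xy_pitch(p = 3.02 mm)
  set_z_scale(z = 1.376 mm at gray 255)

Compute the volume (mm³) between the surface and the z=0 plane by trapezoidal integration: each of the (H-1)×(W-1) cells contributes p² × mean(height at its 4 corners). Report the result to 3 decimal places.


height_mm = gray/255 × 1.376; cell vol = 3.02² × mean(4 corners)
unit = 3.02² × 1.376 / (4×255) = 0.0123036 mm³ per gray-sum
row 0: Σ corner-gray over 4 cells = 2273  → 27.9661
row 1: Σ corner-gray over 4 cells = 1756  → 21.6051
row 2: Σ corner-gray over 4 cells = 1526  → 18.7753
row 3: Σ corner-gray over 4 cells = 2115  → 26.0221
row 4: Σ corner-gray over 4 cells = 2213  → 27.2279
row 5: Σ corner-gray over 4 cells = 2216  → 27.2648
row 6: Σ corner-gray over 4 cells = 2286  → 28.1260
Σ rows: total corner-gray = 14385  → 176.9873 mm³

176.987


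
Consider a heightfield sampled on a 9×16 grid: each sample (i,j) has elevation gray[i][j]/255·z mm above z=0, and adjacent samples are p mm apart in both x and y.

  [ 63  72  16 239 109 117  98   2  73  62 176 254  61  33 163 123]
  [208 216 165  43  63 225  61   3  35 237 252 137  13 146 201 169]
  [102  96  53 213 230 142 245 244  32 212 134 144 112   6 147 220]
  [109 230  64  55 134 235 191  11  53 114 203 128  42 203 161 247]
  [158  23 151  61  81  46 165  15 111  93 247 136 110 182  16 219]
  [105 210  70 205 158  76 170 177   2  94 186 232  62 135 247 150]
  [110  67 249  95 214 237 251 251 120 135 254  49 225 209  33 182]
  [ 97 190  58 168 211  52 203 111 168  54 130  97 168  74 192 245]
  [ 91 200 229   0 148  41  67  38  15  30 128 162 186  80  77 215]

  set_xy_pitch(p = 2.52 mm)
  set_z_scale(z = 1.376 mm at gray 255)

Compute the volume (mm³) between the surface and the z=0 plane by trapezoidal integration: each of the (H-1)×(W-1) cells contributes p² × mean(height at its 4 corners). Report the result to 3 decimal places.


550.966

height_mm = gray/255 × 1.376; cell vol = 2.52² × mean(4 corners)
unit = 2.52² × 1.376 / (4×255) = 0.00856681 mm³ per gray-sum
row 0: Σ corner-gray over 15 cells = 7107  → 60.8843
row 1: Σ corner-gray over 15 cells = 8313  → 71.2159
row 2: Σ corner-gray over 15 cells = 8346  → 71.4986
row 3: Σ corner-gray over 15 cells = 7255  → 62.1522
row 4: Σ corner-gray over 15 cells = 7554  → 64.7137
row 5: Σ corner-gray over 15 cells = 9373  → 80.2967
row 6: Σ corner-gray over 15 cells = 9164  → 78.5063
row 7: Σ corner-gray over 15 cells = 7202  → 61.6982
Σ rows: total corner-gray = 64314  → 550.9661 mm³


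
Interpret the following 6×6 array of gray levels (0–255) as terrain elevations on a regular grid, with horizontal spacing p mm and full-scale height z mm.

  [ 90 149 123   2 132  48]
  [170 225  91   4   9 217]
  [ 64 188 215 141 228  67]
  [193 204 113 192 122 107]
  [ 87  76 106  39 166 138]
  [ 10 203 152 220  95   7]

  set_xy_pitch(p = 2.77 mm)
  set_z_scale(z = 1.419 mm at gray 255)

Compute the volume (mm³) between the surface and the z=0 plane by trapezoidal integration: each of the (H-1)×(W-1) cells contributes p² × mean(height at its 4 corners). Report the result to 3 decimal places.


height_mm = gray/255 × 1.419; cell vol = 2.77² × mean(4 corners)
unit = 2.77² × 1.419 / (4×255) = 0.0106744 mm³ per gray-sum
row 0: Σ corner-gray over 5 cells = 1995  → 21.2953
row 1: Σ corner-gray over 5 cells = 2720  → 29.0343
row 2: Σ corner-gray over 5 cells = 3237  → 34.5529
row 3: Σ corner-gray over 5 cells = 2561  → 27.3370
row 4: Σ corner-gray over 5 cells = 2356  → 25.1488
Σ rows: total corner-gray = 12869  → 137.3683 mm³

137.368


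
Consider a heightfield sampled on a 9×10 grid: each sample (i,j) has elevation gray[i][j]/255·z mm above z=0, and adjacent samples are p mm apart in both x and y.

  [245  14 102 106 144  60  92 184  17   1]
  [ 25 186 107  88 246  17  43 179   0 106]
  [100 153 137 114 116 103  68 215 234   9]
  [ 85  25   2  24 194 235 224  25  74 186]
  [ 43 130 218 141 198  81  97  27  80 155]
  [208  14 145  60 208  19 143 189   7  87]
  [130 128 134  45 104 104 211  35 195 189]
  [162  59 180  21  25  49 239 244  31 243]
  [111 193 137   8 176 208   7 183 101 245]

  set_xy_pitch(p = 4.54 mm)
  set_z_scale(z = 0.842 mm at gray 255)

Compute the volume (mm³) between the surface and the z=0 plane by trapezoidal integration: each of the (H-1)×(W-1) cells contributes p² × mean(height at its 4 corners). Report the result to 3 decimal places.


height_mm = gray/255 × 0.842; cell vol = 4.54² × mean(4 corners)
unit = 4.54² × 0.842 / (4×255) = 0.0170147 mm³ per gray-sum
row 0: Σ corner-gray over 9 cells = 3547  → 60.3510
row 1: Σ corner-gray over 9 cells = 4252  → 72.3464
row 2: Σ corner-gray over 9 cells = 4266  → 72.5846
row 3: Σ corner-gray over 9 cells = 4019  → 68.3820
row 4: Σ corner-gray over 9 cells = 4007  → 68.1778
row 5: Σ corner-gray over 9 cells = 4096  → 69.6921
row 6: Σ corner-gray over 9 cells = 4332  → 73.7076
row 7: Σ corner-gray over 9 cells = 4483  → 76.2768
Σ rows: total corner-gray = 33002  → 561.5183 mm³

561.518


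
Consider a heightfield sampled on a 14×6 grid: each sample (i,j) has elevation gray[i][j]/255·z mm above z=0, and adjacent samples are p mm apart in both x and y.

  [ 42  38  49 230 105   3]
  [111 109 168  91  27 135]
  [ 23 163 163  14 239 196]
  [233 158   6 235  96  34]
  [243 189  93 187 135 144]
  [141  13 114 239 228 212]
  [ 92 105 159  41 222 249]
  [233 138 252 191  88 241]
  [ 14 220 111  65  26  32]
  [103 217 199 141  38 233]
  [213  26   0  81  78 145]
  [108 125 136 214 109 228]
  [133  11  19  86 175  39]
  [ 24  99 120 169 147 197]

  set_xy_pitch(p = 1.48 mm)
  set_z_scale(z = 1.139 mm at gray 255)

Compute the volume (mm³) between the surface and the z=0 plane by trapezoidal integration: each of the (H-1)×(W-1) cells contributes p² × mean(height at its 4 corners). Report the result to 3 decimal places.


80.741

height_mm = gray/255 × 1.139; cell vol = 1.48² × mean(4 corners)
unit = 1.48² × 1.139 / (4×255) = 0.00244595 mm³ per gray-sum
row 0: Σ corner-gray over 5 cells = 1925  → 4.7084
row 1: Σ corner-gray over 5 cells = 2413  → 5.9021
row 2: Σ corner-gray over 5 cells = 2634  → 6.4426
row 3: Σ corner-gray over 5 cells = 2852  → 6.9758
row 4: Σ corner-gray over 5 cells = 3136  → 7.6705
row 5: Σ corner-gray over 5 cells = 2936  → 7.1813
row 6: Σ corner-gray over 5 cells = 3207  → 7.8442
row 7: Σ corner-gray over 5 cells = 2702  → 6.6089
row 8: Σ corner-gray over 5 cells = 2416  → 5.9094
row 9: Σ corner-gray over 5 cells = 2254  → 5.5132
row 10: Σ corner-gray over 5 cells = 2232  → 5.4594
row 11: Σ corner-gray over 5 cells = 2258  → 5.5229
row 12: Σ corner-gray over 5 cells = 2045  → 5.0020
Σ rows: total corner-gray = 33010  → 80.7407 mm³


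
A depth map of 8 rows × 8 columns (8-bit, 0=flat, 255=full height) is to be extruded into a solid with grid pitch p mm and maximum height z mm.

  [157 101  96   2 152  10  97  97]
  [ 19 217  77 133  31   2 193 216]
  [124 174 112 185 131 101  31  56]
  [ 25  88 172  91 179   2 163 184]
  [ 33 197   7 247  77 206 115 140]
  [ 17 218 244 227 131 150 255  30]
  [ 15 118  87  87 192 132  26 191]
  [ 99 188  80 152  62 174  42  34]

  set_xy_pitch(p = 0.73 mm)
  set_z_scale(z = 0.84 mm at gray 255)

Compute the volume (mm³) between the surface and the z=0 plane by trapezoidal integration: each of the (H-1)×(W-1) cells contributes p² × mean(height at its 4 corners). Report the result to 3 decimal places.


height_mm = gray/255 × 0.84; cell vol = 0.73² × mean(4 corners)
unit = 0.73² × 0.84 / (4×255) = 0.000438859 mm³ per gray-sum
row 0: Σ corner-gray over 7 cells = 2711  → 1.1897
row 1: Σ corner-gray over 7 cells = 3189  → 1.3995
row 2: Σ corner-gray over 7 cells = 3247  → 1.4250
row 3: Σ corner-gray over 7 cells = 3470  → 1.5228
row 4: Σ corner-gray over 7 cells = 4368  → 1.9169
row 5: Σ corner-gray over 7 cells = 3987  → 1.7497
row 6: Σ corner-gray over 7 cells = 3019  → 1.3249
Σ rows: total corner-gray = 23991  → 10.5287 mm³

10.529


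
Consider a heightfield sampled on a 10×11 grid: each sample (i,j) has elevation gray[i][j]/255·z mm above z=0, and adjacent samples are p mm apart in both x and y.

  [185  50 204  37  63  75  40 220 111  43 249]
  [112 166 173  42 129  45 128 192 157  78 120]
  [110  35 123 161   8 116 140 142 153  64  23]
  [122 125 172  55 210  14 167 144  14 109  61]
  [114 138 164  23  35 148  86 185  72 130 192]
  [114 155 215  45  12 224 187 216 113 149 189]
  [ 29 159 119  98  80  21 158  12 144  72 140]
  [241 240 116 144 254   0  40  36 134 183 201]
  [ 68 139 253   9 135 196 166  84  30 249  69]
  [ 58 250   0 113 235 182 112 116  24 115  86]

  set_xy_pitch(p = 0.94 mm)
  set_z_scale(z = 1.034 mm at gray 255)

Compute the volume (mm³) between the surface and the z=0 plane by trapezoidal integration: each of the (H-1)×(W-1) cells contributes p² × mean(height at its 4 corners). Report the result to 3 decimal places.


38.416

height_mm = gray/255 × 1.034; cell vol = 0.94² × mean(4 corners)
unit = 0.94² × 1.034 / (4×255) = 0.000895728 mm³ per gray-sum
row 0: Σ corner-gray over 10 cells = 4572  → 4.0953
row 1: Σ corner-gray over 10 cells = 4469  → 4.0030
row 2: Σ corner-gray over 10 cells = 4220  → 3.7800
row 3: Σ corner-gray over 10 cells = 4471  → 4.0048
row 4: Σ corner-gray over 10 cells = 5203  → 4.6605
row 5: Σ corner-gray over 10 cells = 4830  → 4.3264
row 6: Σ corner-gray over 10 cells = 4631  → 4.1481
row 7: Σ corner-gray over 10 cells = 5395  → 4.8325
row 8: Σ corner-gray over 10 cells = 5097  → 4.5655
Σ rows: total corner-gray = 42888  → 38.4160 mm³
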